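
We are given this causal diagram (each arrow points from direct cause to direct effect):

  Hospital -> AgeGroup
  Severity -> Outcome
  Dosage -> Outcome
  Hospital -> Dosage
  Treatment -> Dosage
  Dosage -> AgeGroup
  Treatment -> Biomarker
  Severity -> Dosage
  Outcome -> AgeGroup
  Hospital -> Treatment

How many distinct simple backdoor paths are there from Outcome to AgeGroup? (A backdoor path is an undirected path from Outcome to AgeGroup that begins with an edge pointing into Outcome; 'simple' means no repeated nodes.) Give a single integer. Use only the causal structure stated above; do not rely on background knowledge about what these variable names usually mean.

A backdoor path from Outcome to AgeGroup is any simple undirected path whose first edge points into Outcome (i.e. leaves Outcome via a parent).
Parents of Outcome: {Dosage, Severity}.
Enumerating:
  P1: Outcome <- Severity -> Dosage <- Hospital -> AgeGroup
  P2: Outcome <- Severity -> Dosage <- Treatment <- Hospital -> AgeGroup
  P3: Outcome <- Severity -> Dosage -> AgeGroup
  P4: Outcome <- Dosage <- Hospital -> AgeGroup
  P5: Outcome <- Dosage <- Treatment <- Hospital -> AgeGroup
  P6: Outcome <- Dosage -> AgeGroup
That exhausts the simple backdoor paths. Count: 6.

6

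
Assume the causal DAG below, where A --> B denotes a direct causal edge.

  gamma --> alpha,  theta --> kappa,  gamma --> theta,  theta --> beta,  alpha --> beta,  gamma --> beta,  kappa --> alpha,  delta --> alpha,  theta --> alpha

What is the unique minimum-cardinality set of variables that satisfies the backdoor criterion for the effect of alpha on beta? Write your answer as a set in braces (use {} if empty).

{gamma, theta}

Variables eligible for adjustment (non-descendants of alpha, excluding alpha and beta): {delta, gamma, kappa, theta}.
Backdoor paths from alpha to beta:
  P1: alpha <- gamma -> theta -> beta
  P2: alpha <- gamma -> beta
  P3: alpha <- theta <- gamma -> beta
  P4: alpha <- theta -> beta
  P5: alpha <- kappa <- theta <- gamma -> beta
  P6: alpha <- kappa <- theta -> beta
The empty set is not sufficient: P1 (alpha <- gamma -> theta -> beta) has no collider blocking it and no conditioned non-collider, so it is open.
Try {gamma, theta}:
  P1: blocked at fork node gamma ∈ conditioning set.
  P2: blocked at fork node gamma ∈ conditioning set.
  P3: blocked at chain node theta ∈ conditioning set.
  P4: blocked at fork node theta ∈ conditioning set.
  P5: blocked at chain node theta ∈ conditioning set.
  P6: blocked at fork node theta ∈ conditioning set.
{gamma, theta} contains no descendant of alpha and blocks every backdoor path.
Every element of {gamma, theta} is needed (dropping gamma leaves P2 open; dropping theta leaves P4 open), so no proper subset is valid.
Among all size-2 subsets of the eligible variables, only {gamma, theta} blocks every backdoor path, so it is the unique smallest valid adjustment set.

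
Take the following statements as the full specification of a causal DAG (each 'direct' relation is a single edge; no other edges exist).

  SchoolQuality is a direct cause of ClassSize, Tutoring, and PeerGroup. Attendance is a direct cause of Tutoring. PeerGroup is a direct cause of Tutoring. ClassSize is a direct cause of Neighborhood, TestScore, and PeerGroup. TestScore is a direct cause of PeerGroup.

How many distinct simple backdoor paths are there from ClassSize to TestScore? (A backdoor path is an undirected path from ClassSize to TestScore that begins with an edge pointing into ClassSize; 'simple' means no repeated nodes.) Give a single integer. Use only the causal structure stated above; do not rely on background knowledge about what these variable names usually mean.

A backdoor path from ClassSize to TestScore is any simple undirected path whose first edge points into ClassSize (i.e. leaves ClassSize via a parent).
Parents of ClassSize: {SchoolQuality}.
Enumerating:
  P1: ClassSize <- SchoolQuality -> PeerGroup <- TestScore
  P2: ClassSize <- SchoolQuality -> Tutoring <- PeerGroup <- TestScore
That exhausts the simple backdoor paths. Count: 2.

2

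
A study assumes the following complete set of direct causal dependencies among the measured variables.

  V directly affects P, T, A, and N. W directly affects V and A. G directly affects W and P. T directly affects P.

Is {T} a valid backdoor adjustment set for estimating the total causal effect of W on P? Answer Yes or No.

No

Backdoor paths from W to P (paths whose first edge points into W):
  P1: W <- G -> P
Condition 1 (no descendant of W in the set): FAILS — T is a descendant of W.
Condition 2 (every backdoor path blocked by {T}):
  P1: open — no interior node is in the conditioning set.
{T} does not satisfy the backdoor criterion.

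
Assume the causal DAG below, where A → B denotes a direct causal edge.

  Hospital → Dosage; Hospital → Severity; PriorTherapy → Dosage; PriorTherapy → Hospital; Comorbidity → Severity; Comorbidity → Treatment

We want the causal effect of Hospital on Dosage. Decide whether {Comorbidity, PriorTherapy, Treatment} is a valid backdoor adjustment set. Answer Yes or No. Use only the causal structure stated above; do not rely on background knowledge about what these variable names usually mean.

Backdoor paths from Hospital to Dosage (paths whose first edge points into Hospital):
  P1: Hospital <- PriorTherapy -> Dosage
Condition 1 (no descendant of Hospital in the set): holds — descendants of Hospital are {Dosage, Severity}; none are in {Comorbidity, PriorTherapy, Treatment}.
Condition 2 (every backdoor path blocked by {Comorbidity, PriorTherapy, Treatment}):
  P1: blocked at fork node PriorTherapy ∈ conditioning set.
{Comorbidity, PriorTherapy, Treatment} satisfies the backdoor criterion.

Yes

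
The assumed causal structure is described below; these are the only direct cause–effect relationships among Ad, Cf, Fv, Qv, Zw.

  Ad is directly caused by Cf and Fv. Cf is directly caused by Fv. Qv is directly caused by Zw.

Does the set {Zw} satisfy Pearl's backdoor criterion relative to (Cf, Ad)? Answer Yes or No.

No

Backdoor paths from Cf to Ad (paths whose first edge points into Cf):
  P1: Cf <- Fv -> Ad
Condition 1 (no descendant of Cf in the set): holds — descendants of Cf are {Ad}; none are in {Zw}.
Condition 2 (every backdoor path blocked by {Zw}):
  P1: open — no interior node is in the conditioning set.
{Zw} does not satisfy the backdoor criterion.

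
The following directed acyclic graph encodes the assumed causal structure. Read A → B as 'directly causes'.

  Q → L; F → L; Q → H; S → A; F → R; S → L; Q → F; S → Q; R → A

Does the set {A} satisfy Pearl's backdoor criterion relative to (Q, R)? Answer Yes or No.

No

Backdoor paths from Q to R (paths whose first edge points into Q):
  P1: Q <- S -> A <- R
  P2: Q <- S -> L <- F -> R
Condition 1 (no descendant of Q in the set): FAILS — A is a descendant of Q.
Condition 2 (every backdoor path blocked by {A}):
  P1: open — collider(s) A are conditioned on (or have a conditioned descendant) and no non-collider on the path is in the set.
  P2: blocked at collider L (neither it nor any descendant is in the conditioning set).
{A} does not satisfy the backdoor criterion.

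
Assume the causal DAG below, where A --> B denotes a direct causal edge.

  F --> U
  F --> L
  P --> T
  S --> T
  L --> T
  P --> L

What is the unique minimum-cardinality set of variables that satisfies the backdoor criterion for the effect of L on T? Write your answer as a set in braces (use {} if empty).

{P}

Variables eligible for adjustment (non-descendants of L, excluding L and T): {F, P, S, U}.
Backdoor paths from L to T:
  P1: L <- P -> T
The empty set is not sufficient: P1 (L <- P -> T) has no collider blocking it and no conditioned non-collider, so it is open.
Try {P}:
  P1: blocked at fork node P ∈ conditioning set.
{P} contains no descendant of L and blocks every backdoor path.
No other singleton works — e.g. {S} leaves P1 open — so {P} is the unique smallest valid adjustment set.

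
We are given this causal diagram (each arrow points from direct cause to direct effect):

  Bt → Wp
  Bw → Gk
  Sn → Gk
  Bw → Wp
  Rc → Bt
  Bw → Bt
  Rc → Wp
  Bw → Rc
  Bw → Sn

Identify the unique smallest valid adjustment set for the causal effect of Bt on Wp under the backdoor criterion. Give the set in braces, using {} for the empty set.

{Bw, Rc}

Variables eligible for adjustment (non-descendants of Bt, excluding Bt and Wp): {Bw, Gk, Rc, Sn}.
Backdoor paths from Bt to Wp:
  P1: Bt <- Bw -> Rc -> Wp
  P2: Bt <- Bw -> Wp
  P3: Bt <- Rc <- Bw -> Wp
  P4: Bt <- Rc -> Wp
The empty set is not sufficient: P1 (Bt <- Bw -> Rc -> Wp) has no collider blocking it and no conditioned non-collider, so it is open.
Try {Bw, Rc}:
  P1: blocked at fork node Bw ∈ conditioning set.
  P2: blocked at fork node Bw ∈ conditioning set.
  P3: blocked at chain node Rc ∈ conditioning set.
  P4: blocked at fork node Rc ∈ conditioning set.
{Bw, Rc} contains no descendant of Bt and blocks every backdoor path.
Every element of {Bw, Rc} is needed (dropping Bw leaves P2 open; dropping Rc leaves P4 open), so no proper subset is valid.
Among all size-2 subsets of the eligible variables, only {Bw, Rc} blocks every backdoor path, so it is the unique smallest valid adjustment set.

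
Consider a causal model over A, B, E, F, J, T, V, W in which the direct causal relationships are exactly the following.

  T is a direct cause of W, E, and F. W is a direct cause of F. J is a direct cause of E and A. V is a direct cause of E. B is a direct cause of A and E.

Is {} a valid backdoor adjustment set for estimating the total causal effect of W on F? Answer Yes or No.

Backdoor paths from W to F (paths whose first edge points into W):
  P1: W <- T -> F
Condition 1 (no descendant of W in the set): holds — descendants of W are {F}; none are in {}.
Condition 2 (every backdoor path blocked by {}):
  P1: open — no interior node is in the conditioning set.
{} does not satisfy the backdoor criterion.

No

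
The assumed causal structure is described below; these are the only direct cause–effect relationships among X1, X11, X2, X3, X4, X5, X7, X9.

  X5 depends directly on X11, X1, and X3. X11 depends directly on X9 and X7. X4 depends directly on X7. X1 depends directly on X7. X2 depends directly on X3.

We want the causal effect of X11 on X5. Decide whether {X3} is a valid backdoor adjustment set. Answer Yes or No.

No

Backdoor paths from X11 to X5 (paths whose first edge points into X11):
  P1: X11 <- X7 -> X1 -> X5
Condition 1 (no descendant of X11 in the set): holds — descendants of X11 are {X5}; none are in {X3}.
Condition 2 (every backdoor path blocked by {X3}):
  P1: open — no interior node is in the conditioning set.
{X3} does not satisfy the backdoor criterion.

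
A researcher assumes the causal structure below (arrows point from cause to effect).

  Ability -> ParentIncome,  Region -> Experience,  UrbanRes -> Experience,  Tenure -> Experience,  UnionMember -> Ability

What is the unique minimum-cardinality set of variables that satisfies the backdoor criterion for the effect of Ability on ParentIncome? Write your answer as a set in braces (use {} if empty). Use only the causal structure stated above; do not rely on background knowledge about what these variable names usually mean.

{}

Variables eligible for adjustment (non-descendants of Ability, excluding Ability and ParentIncome): {Experience, Region, Tenure, UnionMember, UrbanRes}.
Backdoor paths from Ability to ParentIncome:
  (none)
With no backdoor paths the empty set already satisfies the criterion, and it is trivially minimal.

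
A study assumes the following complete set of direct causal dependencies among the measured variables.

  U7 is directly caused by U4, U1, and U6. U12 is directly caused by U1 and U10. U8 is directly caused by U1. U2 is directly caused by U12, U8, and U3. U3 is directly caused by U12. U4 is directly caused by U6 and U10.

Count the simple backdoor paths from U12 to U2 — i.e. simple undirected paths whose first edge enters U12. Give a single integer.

A backdoor path from U12 to U2 is any simple undirected path whose first edge points into U12 (i.e. leaves U12 via a parent).
Parents of U12: {U1, U10}.
Enumerating:
  P1: U12 <- U1 -> U8 -> U2
  P2: U12 <- U10 -> U4 <- U6 -> U7 <- U1 -> U8 -> U2
  P3: U12 <- U10 -> U4 -> U7 <- U1 -> U8 -> U2
That exhausts the simple backdoor paths. Count: 3.

3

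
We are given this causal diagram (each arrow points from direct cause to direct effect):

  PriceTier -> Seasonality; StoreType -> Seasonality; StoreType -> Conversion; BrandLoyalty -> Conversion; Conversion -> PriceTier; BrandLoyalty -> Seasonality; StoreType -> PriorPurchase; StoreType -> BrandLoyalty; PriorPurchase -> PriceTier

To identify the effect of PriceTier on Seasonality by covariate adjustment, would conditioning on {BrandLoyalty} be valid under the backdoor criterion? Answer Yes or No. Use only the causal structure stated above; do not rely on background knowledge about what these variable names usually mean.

Backdoor paths from PriceTier to Seasonality (paths whose first edge points into PriceTier):
  P1: PriceTier <- PriorPurchase <- StoreType -> BrandLoyalty -> Seasonality
  P2: PriceTier <- PriorPurchase <- StoreType -> Conversion <- BrandLoyalty -> Seasonality
  P3: PriceTier <- PriorPurchase <- StoreType -> Seasonality
  P4: PriceTier <- Conversion <- StoreType -> BrandLoyalty -> Seasonality
  P5: PriceTier <- Conversion <- StoreType -> Seasonality
  P6: PriceTier <- Conversion <- BrandLoyalty <- StoreType -> Seasonality
  P7: PriceTier <- Conversion <- BrandLoyalty -> Seasonality
Condition 1 (no descendant of PriceTier in the set): holds — descendants of PriceTier are {Seasonality}; none are in {BrandLoyalty}.
Condition 2 (every backdoor path blocked by {BrandLoyalty}):
  P1: blocked at chain node BrandLoyalty ∈ conditioning set.
  P2: blocked at collider Conversion (neither it nor any descendant is in the conditioning set).
  P3: open — no interior node is in the conditioning set.
  P4: blocked at chain node BrandLoyalty ∈ conditioning set.
  P5: open — no interior node is in the conditioning set.
  P6: blocked at chain node BrandLoyalty ∈ conditioning set.
  P7: blocked at fork node BrandLoyalty ∈ conditioning set.
{BrandLoyalty} does not satisfy the backdoor criterion.

No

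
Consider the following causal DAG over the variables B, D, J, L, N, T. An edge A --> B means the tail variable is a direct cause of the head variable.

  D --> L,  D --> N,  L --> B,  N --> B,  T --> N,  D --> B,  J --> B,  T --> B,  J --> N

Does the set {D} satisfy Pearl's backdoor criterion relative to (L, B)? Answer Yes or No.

Backdoor paths from L to B (paths whose first edge points into L):
  P1: L <- D -> N <- T -> B
  P2: L <- D -> N <- J -> B
  P3: L <- D -> N -> B
  P4: L <- D -> B
Condition 1 (no descendant of L in the set): holds — descendants of L are {B}; none are in {D}.
Condition 2 (every backdoor path blocked by {D}):
  P1: blocked at fork node D ∈ conditioning set.
  P2: blocked at fork node D ∈ conditioning set.
  P3: blocked at fork node D ∈ conditioning set.
  P4: blocked at fork node D ∈ conditioning set.
{D} satisfies the backdoor criterion.

Yes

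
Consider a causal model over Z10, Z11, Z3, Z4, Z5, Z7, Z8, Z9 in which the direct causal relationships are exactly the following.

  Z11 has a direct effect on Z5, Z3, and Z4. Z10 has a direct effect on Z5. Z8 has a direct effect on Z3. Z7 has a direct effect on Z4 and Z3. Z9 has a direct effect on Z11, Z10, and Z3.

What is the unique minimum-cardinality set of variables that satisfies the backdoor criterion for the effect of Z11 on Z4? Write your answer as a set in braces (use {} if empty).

Variables eligible for adjustment (non-descendants of Z11, excluding Z11 and Z4): {Z10, Z7, Z8, Z9}.
Backdoor paths from Z11 to Z4:
  P1: Z11 <- Z9 -> Z3 <- Z7 -> Z4
Each backdoor path contains an unconditioned collider, so every path is already blocked with the empty conditioning set:
  P1: blocked at collider Z3 (neither it nor any descendant is in the conditioning set).
The empty set is therefore the unique smallest valid set.

{}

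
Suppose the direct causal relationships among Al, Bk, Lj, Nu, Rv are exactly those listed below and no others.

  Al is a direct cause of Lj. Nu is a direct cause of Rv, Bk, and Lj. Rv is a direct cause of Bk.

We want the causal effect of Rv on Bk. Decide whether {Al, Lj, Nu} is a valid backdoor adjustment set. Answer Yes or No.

Backdoor paths from Rv to Bk (paths whose first edge points into Rv):
  P1: Rv <- Nu -> Bk
Condition 1 (no descendant of Rv in the set): holds — descendants of Rv are {Bk}; none are in {Al, Lj, Nu}.
Condition 2 (every backdoor path blocked by {Al, Lj, Nu}):
  P1: blocked at fork node Nu ∈ conditioning set.
{Al, Lj, Nu} satisfies the backdoor criterion.

Yes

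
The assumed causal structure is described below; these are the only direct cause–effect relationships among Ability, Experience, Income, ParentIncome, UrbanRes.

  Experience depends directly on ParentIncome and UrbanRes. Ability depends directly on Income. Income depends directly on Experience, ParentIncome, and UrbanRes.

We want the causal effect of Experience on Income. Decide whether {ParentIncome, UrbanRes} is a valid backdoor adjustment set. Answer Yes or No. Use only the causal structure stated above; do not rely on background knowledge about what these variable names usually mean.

Yes

Backdoor paths from Experience to Income (paths whose first edge points into Experience):
  P1: Experience <- UrbanRes -> Income
  P2: Experience <- ParentIncome -> Income
Condition 1 (no descendant of Experience in the set): holds — descendants of Experience are {Ability, Income}; none are in {ParentIncome, UrbanRes}.
Condition 2 (every backdoor path blocked by {ParentIncome, UrbanRes}):
  P1: blocked at fork node UrbanRes ∈ conditioning set.
  P2: blocked at fork node ParentIncome ∈ conditioning set.
{ParentIncome, UrbanRes} satisfies the backdoor criterion.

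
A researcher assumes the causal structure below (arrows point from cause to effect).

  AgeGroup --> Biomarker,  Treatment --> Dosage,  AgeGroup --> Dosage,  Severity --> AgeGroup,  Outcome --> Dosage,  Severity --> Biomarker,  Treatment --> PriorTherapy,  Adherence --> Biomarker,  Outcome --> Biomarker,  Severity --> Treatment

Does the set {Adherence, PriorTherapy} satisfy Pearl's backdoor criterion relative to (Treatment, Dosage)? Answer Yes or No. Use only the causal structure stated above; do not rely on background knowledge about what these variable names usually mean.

No

Backdoor paths from Treatment to Dosage (paths whose first edge points into Treatment):
  P1: Treatment <- Severity -> AgeGroup -> Biomarker <- Outcome -> Dosage
  P2: Treatment <- Severity -> AgeGroup -> Dosage
  P3: Treatment <- Severity -> Biomarker <- Outcome -> Dosage
  P4: Treatment <- Severity -> Biomarker <- AgeGroup -> Dosage
Condition 1 (no descendant of Treatment in the set): FAILS — PriorTherapy is a descendant of Treatment.
Condition 2 (every backdoor path blocked by {Adherence, PriorTherapy}):
  P1: blocked at collider Biomarker (neither it nor any descendant is in the conditioning set).
  P2: open — no interior node is in the conditioning set.
  P3: blocked at collider Biomarker (neither it nor any descendant is in the conditioning set).
  P4: blocked at collider Biomarker (neither it nor any descendant is in the conditioning set).
{Adherence, PriorTherapy} does not satisfy the backdoor criterion.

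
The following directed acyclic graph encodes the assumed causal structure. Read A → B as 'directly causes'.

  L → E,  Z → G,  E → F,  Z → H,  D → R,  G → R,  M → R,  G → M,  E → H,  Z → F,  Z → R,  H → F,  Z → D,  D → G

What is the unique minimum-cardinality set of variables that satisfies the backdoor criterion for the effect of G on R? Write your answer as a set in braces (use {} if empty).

Variables eligible for adjustment (non-descendants of G, excluding G and R): {D, E, F, H, L, Z}.
Backdoor paths from G to R:
  P1: G <- Z -> D -> R
  P2: G <- Z -> R
  P3: G <- D <- Z -> R
  P4: G <- D -> R
The empty set is not sufficient: P1 (G <- Z -> D -> R) has no collider blocking it and no conditioned non-collider, so it is open.
Try {D, Z}:
  P1: blocked at fork node Z ∈ conditioning set.
  P2: blocked at fork node Z ∈ conditioning set.
  P3: blocked at chain node D ∈ conditioning set.
  P4: blocked at fork node D ∈ conditioning set.
{D, Z} contains no descendant of G and blocks every backdoor path.
Every element of {D, Z} is needed (dropping D leaves P4 open; dropping Z leaves P2 open), so no proper subset is valid.
Among all size-2 subsets of the eligible variables, only {D, Z} blocks every backdoor path, so it is the unique smallest valid adjustment set.

{D, Z}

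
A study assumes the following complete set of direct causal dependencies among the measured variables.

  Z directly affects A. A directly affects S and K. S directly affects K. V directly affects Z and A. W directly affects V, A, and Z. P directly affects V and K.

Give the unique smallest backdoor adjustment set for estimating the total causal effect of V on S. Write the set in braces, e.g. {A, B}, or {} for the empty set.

{W}

Variables eligible for adjustment (non-descendants of V, excluding V and S): {P, W}.
Backdoor paths from V to S:
  P1: V <- P -> K <- A -> S
  P2: V <- P -> K <- S
  P3: V <- W -> Z -> A -> S
  P4: V <- W -> Z -> A -> K <- S
  P5: V <- W -> A -> S
  P6: V <- W -> A -> K <- S
The empty set is not sufficient: P3 (V <- W -> Z -> A -> S) has no collider blocking it and no conditioned non-collider, so it is open.
Try {W}:
  P1: blocked at collider K (neither it nor any descendant is in the conditioning set).
  P2: blocked at collider K (neither it nor any descendant is in the conditioning set).
  P3: blocked at fork node W ∈ conditioning set.
  P4: blocked at fork node W ∈ conditioning set.
  P5: blocked at fork node W ∈ conditioning set.
  P6: blocked at fork node W ∈ conditioning set.
{W} contains no descendant of V and blocks every backdoor path.
No other singleton works — e.g. {P} leaves P3 open — so {W} is the unique smallest valid adjustment set.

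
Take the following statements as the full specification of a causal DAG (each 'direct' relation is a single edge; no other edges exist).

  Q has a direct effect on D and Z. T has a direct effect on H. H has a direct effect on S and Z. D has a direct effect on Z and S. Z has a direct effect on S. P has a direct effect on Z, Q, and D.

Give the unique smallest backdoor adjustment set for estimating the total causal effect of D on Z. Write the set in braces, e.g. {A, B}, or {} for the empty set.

Variables eligible for adjustment (non-descendants of D, excluding D and Z): {H, P, Q, T}.
Backdoor paths from D to Z:
  P1: D <- P -> Q -> Z
  P2: D <- P -> Z
  P3: D <- Q <- P -> Z
  P4: D <- Q -> Z
The empty set is not sufficient: P1 (D <- P -> Q -> Z) has no collider blocking it and no conditioned non-collider, so it is open.
Try {P, Q}:
  P1: blocked at fork node P ∈ conditioning set.
  P2: blocked at fork node P ∈ conditioning set.
  P3: blocked at chain node Q ∈ conditioning set.
  P4: blocked at fork node Q ∈ conditioning set.
{P, Q} contains no descendant of D and blocks every backdoor path.
Every element of {P, Q} is needed (dropping P leaves P2 open; dropping Q leaves P4 open), so no proper subset is valid.
Among all size-2 subsets of the eligible variables, only {P, Q} blocks every backdoor path, so it is the unique smallest valid adjustment set.

{P, Q}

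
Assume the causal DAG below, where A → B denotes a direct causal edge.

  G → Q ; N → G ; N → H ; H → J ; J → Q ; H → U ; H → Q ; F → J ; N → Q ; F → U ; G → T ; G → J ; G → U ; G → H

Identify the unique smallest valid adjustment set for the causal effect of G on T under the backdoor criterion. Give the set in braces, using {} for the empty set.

Variables eligible for adjustment (non-descendants of G, excluding G and T): {F, N}.
Backdoor paths from G to T:
  (none)
With no backdoor paths the empty set already satisfies the criterion, and it is trivially minimal.

{}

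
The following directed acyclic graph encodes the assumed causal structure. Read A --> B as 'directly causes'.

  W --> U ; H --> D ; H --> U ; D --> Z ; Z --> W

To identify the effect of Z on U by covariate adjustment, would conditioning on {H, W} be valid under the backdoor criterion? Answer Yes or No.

Backdoor paths from Z to U (paths whose first edge points into Z):
  P1: Z <- D <- H -> U
Condition 1 (no descendant of Z in the set): FAILS — W is a descendant of Z.
Condition 2 (every backdoor path blocked by {H, W}):
  P1: blocked at fork node H ∈ conditioning set.
{H, W} does not satisfy the backdoor criterion.

No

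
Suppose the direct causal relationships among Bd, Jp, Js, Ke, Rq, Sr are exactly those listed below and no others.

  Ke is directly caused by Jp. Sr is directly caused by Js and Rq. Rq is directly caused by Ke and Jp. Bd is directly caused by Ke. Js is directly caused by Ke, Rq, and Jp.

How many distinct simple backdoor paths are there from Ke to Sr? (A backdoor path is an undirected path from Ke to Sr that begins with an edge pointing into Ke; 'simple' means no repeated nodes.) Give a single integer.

4

A backdoor path from Ke to Sr is any simple undirected path whose first edge points into Ke (i.e. leaves Ke via a parent).
Parents of Ke: {Jp}.
Enumerating:
  P1: Ke <- Jp -> Rq -> Js -> Sr
  P2: Ke <- Jp -> Rq -> Sr
  P3: Ke <- Jp -> Js <- Rq -> Sr
  P4: Ke <- Jp -> Js -> Sr
That exhausts the simple backdoor paths. Count: 4.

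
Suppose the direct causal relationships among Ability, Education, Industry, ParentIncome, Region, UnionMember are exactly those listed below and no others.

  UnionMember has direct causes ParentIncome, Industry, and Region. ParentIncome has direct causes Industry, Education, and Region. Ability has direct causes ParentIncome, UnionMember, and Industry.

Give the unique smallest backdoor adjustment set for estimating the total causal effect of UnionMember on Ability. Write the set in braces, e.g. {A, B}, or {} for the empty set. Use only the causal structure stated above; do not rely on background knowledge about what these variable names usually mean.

{Industry, ParentIncome}

Variables eligible for adjustment (non-descendants of UnionMember, excluding UnionMember and Ability): {Education, Industry, ParentIncome, Region}.
Backdoor paths from UnionMember to Ability:
  P1: UnionMember <- Industry -> ParentIncome -> Ability
  P2: UnionMember <- Industry -> Ability
  P3: UnionMember <- Region -> ParentIncome <- Industry -> Ability
  P4: UnionMember <- Region -> ParentIncome -> Ability
  P5: UnionMember <- ParentIncome <- Industry -> Ability
  P6: UnionMember <- ParentIncome -> Ability
The empty set is not sufficient: P1 (UnionMember <- Industry -> ParentIncome -> Ability) has no collider blocking it and no conditioned non-collider, so it is open.
Try {Industry, ParentIncome}:
  P1: blocked at fork node Industry ∈ conditioning set.
  P2: blocked at fork node Industry ∈ conditioning set.
  P3: blocked at fork node Industry ∈ conditioning set.
  P4: blocked at chain node ParentIncome ∈ conditioning set.
  P5: blocked at chain node ParentIncome ∈ conditioning set.
  P6: blocked at fork node ParentIncome ∈ conditioning set.
{Industry, ParentIncome} contains no descendant of UnionMember and blocks every backdoor path.
Every element of {Industry, ParentIncome} is needed (dropping Industry leaves P2 open; dropping ParentIncome leaves P4 open), so no proper subset is valid.
Among all size-2 subsets of the eligible variables, only {Industry, ParentIncome} blocks every backdoor path, so it is the unique smallest valid adjustment set.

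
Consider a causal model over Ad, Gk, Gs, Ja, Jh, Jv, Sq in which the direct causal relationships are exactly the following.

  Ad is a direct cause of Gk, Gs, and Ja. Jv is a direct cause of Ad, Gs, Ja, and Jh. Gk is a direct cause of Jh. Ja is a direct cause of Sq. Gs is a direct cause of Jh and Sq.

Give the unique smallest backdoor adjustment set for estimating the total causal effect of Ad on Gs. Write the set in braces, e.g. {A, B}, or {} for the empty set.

Variables eligible for adjustment (non-descendants of Ad, excluding Ad and Gs): {Jv}.
Backdoor paths from Ad to Gs:
  P1: Ad <- Jv -> Gs
  P2: Ad <- Jv -> Ja -> Sq <- Gs
  P3: Ad <- Jv -> Jh <- Gs
The empty set is not sufficient: P1 (Ad <- Jv -> Gs) has no collider blocking it and no conditioned non-collider, so it is open.
Try {Jv}:
  P1: blocked at fork node Jv ∈ conditioning set.
  P2: blocked at fork node Jv ∈ conditioning set.
  P3: blocked at fork node Jv ∈ conditioning set.
{Jv} contains no descendant of Ad and blocks every backdoor path.
{Jv} is the unique smallest valid adjustment set.

{Jv}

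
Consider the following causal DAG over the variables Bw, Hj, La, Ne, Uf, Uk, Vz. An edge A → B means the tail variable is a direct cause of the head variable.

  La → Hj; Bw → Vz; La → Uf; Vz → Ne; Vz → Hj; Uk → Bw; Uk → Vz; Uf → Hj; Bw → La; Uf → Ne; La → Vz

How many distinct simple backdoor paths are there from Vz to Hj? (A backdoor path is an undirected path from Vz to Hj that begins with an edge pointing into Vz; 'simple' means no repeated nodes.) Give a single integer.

6

A backdoor path from Vz to Hj is any simple undirected path whose first edge points into Vz (i.e. leaves Vz via a parent).
Parents of Vz: {Bw, La, Uk}.
Enumerating:
  P1: Vz <- Uk -> Bw -> La -> Uf -> Hj
  P2: Vz <- Uk -> Bw -> La -> Hj
  P3: Vz <- Bw -> La -> Uf -> Hj
  P4: Vz <- Bw -> La -> Hj
  P5: Vz <- La -> Uf -> Hj
  P6: Vz <- La -> Hj
That exhausts the simple backdoor paths. Count: 6.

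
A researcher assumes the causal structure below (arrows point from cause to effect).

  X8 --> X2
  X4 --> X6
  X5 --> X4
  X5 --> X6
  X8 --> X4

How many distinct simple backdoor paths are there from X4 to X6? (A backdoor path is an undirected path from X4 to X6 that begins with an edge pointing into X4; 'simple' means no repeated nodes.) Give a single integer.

1

A backdoor path from X4 to X6 is any simple undirected path whose first edge points into X4 (i.e. leaves X4 via a parent).
Parents of X4: {X5, X8}.
Enumerating:
  P1: X4 <- X5 -> X6
That exhausts the simple backdoor paths. Count: 1.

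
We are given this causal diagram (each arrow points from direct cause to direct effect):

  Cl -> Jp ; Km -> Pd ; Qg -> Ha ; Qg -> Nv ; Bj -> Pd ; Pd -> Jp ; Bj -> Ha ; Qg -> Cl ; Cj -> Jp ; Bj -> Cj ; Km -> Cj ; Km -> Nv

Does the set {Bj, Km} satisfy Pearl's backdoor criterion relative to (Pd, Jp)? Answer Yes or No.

Backdoor paths from Pd to Jp (paths whose first edge points into Pd):
  P1: Pd <- Km -> Cj <- Bj -> Ha <- Qg -> Cl -> Jp
  P2: Pd <- Km -> Cj -> Jp
  P3: Pd <- Km -> Nv <- Qg -> Cl -> Jp
  P4: Pd <- Km -> Nv <- Qg -> Ha <- Bj -> Cj -> Jp
  P5: Pd <- Bj -> Cj <- Km -> Nv <- Qg -> Cl -> Jp
  P6: Pd <- Bj -> Cj -> Jp
  P7: Pd <- Bj -> Ha <- Qg -> Cl -> Jp
  P8: Pd <- Bj -> Ha <- Qg -> Nv <- Km -> Cj -> Jp
Condition 1 (no descendant of Pd in the set): holds — descendants of Pd are {Jp}; none are in {Bj, Km}.
Condition 2 (every backdoor path blocked by {Bj, Km}):
  P1: blocked at fork node Km ∈ conditioning set.
  P2: blocked at fork node Km ∈ conditioning set.
  P3: blocked at fork node Km ∈ conditioning set.
  P4: blocked at fork node Km ∈ conditioning set.
  P5: blocked at fork node Bj ∈ conditioning set.
  P6: blocked at fork node Bj ∈ conditioning set.
  P7: blocked at fork node Bj ∈ conditioning set.
  P8: blocked at fork node Bj ∈ conditioning set.
{Bj, Km} satisfies the backdoor criterion.

Yes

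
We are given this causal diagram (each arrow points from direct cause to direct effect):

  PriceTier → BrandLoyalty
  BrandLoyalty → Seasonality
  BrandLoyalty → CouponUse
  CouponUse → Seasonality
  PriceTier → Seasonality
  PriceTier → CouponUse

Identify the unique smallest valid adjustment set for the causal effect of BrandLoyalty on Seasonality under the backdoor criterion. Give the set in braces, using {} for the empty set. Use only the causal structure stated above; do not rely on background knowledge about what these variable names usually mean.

Variables eligible for adjustment (non-descendants of BrandLoyalty, excluding BrandLoyalty and Seasonality): {PriceTier}.
Backdoor paths from BrandLoyalty to Seasonality:
  P1: BrandLoyalty <- PriceTier -> CouponUse -> Seasonality
  P2: BrandLoyalty <- PriceTier -> Seasonality
The empty set is not sufficient: P1 (BrandLoyalty <- PriceTier -> CouponUse -> Seasonality) has no collider blocking it and no conditioned non-collider, so it is open.
Try {PriceTier}:
  P1: blocked at fork node PriceTier ∈ conditioning set.
  P2: blocked at fork node PriceTier ∈ conditioning set.
{PriceTier} contains no descendant of BrandLoyalty and blocks every backdoor path.
{PriceTier} is the unique smallest valid adjustment set.

{PriceTier}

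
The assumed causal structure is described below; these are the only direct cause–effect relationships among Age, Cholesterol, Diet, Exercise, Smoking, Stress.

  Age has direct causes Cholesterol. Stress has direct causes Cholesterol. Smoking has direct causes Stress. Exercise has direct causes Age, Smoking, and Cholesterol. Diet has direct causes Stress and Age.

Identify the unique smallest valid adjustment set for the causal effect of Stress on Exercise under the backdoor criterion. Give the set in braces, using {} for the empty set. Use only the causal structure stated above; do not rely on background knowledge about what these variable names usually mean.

Variables eligible for adjustment (non-descendants of Stress, excluding Stress and Exercise): {Age, Cholesterol}.
Backdoor paths from Stress to Exercise:
  P1: Stress <- Cholesterol -> Age -> Exercise
  P2: Stress <- Cholesterol -> Exercise
The empty set is not sufficient: P1 (Stress <- Cholesterol -> Age -> Exercise) has no collider blocking it and no conditioned non-collider, so it is open.
Try {Cholesterol}:
  P1: blocked at fork node Cholesterol ∈ conditioning set.
  P2: blocked at fork node Cholesterol ∈ conditioning set.
{Cholesterol} contains no descendant of Stress and blocks every backdoor path.
No other singleton works — e.g. {Age} leaves P2 open — so {Cholesterol} is the unique smallest valid adjustment set.

{Cholesterol}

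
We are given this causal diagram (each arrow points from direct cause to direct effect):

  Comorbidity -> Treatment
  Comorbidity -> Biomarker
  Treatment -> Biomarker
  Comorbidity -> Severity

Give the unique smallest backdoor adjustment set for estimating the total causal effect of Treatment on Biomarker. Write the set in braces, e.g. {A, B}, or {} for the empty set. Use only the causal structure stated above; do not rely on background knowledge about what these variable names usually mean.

{Comorbidity}

Variables eligible for adjustment (non-descendants of Treatment, excluding Treatment and Biomarker): {Comorbidity, Severity}.
Backdoor paths from Treatment to Biomarker:
  P1: Treatment <- Comorbidity -> Biomarker
The empty set is not sufficient: P1 (Treatment <- Comorbidity -> Biomarker) has no collider blocking it and no conditioned non-collider, so it is open.
Try {Comorbidity}:
  P1: blocked at fork node Comorbidity ∈ conditioning set.
{Comorbidity} contains no descendant of Treatment and blocks every backdoor path.
No other singleton works — e.g. {Severity} leaves P1 open — so {Comorbidity} is the unique smallest valid adjustment set.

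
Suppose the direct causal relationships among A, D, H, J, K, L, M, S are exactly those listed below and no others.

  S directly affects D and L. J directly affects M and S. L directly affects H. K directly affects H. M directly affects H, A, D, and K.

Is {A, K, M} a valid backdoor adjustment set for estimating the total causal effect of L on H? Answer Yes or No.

Backdoor paths from L to H (paths whose first edge points into L):
  P1: L <- S <- J -> M -> K -> H
  P2: L <- S <- J -> M -> H
  P3: L <- S -> D <- M -> K -> H
  P4: L <- S -> D <- M -> H
Condition 1 (no descendant of L in the set): holds — descendants of L are {H}; none are in {A, K, M}.
Condition 2 (every backdoor path blocked by {A, K, M}):
  P1: blocked at chain node M ∈ conditioning set.
  P2: blocked at chain node M ∈ conditioning set.
  P3: blocked at collider D (neither it nor any descendant is in the conditioning set).
  P4: blocked at collider D (neither it nor any descendant is in the conditioning set).
{A, K, M} satisfies the backdoor criterion.

Yes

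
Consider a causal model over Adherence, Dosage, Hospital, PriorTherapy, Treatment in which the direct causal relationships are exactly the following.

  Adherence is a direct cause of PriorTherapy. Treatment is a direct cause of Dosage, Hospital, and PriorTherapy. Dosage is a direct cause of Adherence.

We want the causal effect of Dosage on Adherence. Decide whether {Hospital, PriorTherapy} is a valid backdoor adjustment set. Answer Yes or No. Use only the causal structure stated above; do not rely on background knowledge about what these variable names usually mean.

No

Backdoor paths from Dosage to Adherence (paths whose first edge points into Dosage):
  P1: Dosage <- Treatment -> PriorTherapy <- Adherence
Condition 1 (no descendant of Dosage in the set): FAILS — PriorTherapy is a descendant of Dosage.
Condition 2 (every backdoor path blocked by {Hospital, PriorTherapy}):
  P1: open — collider(s) PriorTherapy are conditioned on (or have a conditioned descendant) and no non-collider on the path is in the set.
{Hospital, PriorTherapy} does not satisfy the backdoor criterion.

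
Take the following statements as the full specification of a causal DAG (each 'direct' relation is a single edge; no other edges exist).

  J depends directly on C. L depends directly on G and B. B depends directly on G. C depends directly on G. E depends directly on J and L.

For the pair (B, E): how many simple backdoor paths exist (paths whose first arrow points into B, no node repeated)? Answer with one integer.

2

A backdoor path from B to E is any simple undirected path whose first edge points into B (i.e. leaves B via a parent).
Parents of B: {G}.
Enumerating:
  P1: B <- G -> C -> J -> E
  P2: B <- G -> L -> E
That exhausts the simple backdoor paths. Count: 2.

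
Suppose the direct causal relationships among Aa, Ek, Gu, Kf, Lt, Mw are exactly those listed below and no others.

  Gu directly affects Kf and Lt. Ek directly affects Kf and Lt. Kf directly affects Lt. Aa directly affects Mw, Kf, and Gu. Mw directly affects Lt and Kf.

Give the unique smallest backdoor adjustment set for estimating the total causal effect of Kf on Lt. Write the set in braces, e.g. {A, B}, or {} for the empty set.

{Ek, Gu, Mw}

Variables eligible for adjustment (non-descendants of Kf, excluding Kf and Lt): {Aa, Ek, Gu, Mw}.
Backdoor paths from Kf to Lt:
  P1: Kf <- Aa -> Mw -> Lt
  P2: Kf <- Aa -> Gu -> Lt
  P3: Kf <- Mw <- Aa -> Gu -> Lt
  P4: Kf <- Mw -> Lt
  P5: Kf <- Gu <- Aa -> Mw -> Lt
  P6: Kf <- Gu -> Lt
  P7: Kf <- Ek -> Lt
The empty set is not sufficient: P1 (Kf <- Aa -> Mw -> Lt) has no collider blocking it and no conditioned non-collider, so it is open.
Try {Ek, Gu, Mw}:
  P1: blocked at chain node Mw ∈ conditioning set.
  P2: blocked at chain node Gu ∈ conditioning set.
  P3: blocked at chain node Mw ∈ conditioning set.
  P4: blocked at fork node Mw ∈ conditioning set.
  P5: blocked at chain node Gu ∈ conditioning set.
  P6: blocked at fork node Gu ∈ conditioning set.
  P7: blocked at fork node Ek ∈ conditioning set.
{Ek, Gu, Mw} contains no descendant of Kf and blocks every backdoor path.
Every element of {Ek, Gu, Mw} is needed (dropping Ek leaves P7 open; dropping Gu leaves P2 open; dropping Mw leaves P1 open), so no proper subset is valid.
Among all size-3 subsets of the eligible variables, only {Ek, Gu, Mw} blocks every backdoor path, so it is the unique smallest valid adjustment set.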